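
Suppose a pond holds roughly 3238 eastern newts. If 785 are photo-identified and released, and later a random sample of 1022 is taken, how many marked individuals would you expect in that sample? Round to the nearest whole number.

expected recaptures ≈ 248

The marked fraction of the population is 785/3238, so in a sample of 1022 expect C·(M/N) marked.
E[R] = 785 × 1022 / 3238 = 802270 / 3238 ≈ 247.8 → 248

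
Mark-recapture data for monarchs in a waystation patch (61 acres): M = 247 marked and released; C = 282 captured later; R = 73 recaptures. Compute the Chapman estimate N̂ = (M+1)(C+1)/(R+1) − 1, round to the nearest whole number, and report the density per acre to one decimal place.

density ≈ 15.5 monarchs per acre

N̂ = 248·283/74 − 1 = 70184/74 − 1 ≈ 947.4 → 947
Density = N̂ / area = 947 / 61 ≈ 15.52 → 15.5 per acre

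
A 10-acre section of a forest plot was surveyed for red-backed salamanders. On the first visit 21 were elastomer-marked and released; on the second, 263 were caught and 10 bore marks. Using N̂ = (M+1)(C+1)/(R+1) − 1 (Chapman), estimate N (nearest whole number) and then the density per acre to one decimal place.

N̂ = 22·264/11 − 1 = 5808/11 − 1 = 527
Density = N̂ / area = 527 / 10 ≈ 52.70 → 52.7 per acre

density ≈ 52.7 red-backed salamanders per acre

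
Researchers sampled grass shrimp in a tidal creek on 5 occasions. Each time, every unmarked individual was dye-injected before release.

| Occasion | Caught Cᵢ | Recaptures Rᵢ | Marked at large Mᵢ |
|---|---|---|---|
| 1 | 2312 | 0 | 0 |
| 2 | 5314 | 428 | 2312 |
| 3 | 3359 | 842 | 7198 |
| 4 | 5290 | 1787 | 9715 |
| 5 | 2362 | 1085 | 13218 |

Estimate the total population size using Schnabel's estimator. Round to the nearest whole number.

N ≈ 28,749

Σ MᵢCᵢ = 0·2312 + 2312·5314 + 7198·3359 + 9715·5290 + 13218·2362 = 0 + 12285968 + 24178082 + 51392350 + 31220916 = 119077316
Σ Rᵢ = 0 + 428 + 842 + 1787 + 1085 = 4142
N̂ = 119077316 / 4142 ≈ 28748.7 → 28749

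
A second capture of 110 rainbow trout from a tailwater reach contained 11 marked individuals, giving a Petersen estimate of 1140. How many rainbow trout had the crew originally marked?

From N = M·C/R: M = N·R / C = 1140·11 / 110 = 12540 / 110 = 114.

M = 114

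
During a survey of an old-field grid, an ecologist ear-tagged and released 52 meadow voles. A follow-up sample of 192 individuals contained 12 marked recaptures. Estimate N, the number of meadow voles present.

N = 832

The marked fraction in the recapture sample should equal the marked fraction in the population: 12/192 = 52/N.
N = (52 × 192) / 12 = 9984 / 12 = 832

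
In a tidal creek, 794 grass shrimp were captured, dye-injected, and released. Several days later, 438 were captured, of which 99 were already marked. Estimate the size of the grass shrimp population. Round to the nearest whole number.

N ≈ 3513

N = (794 × 438) / 99 = 347772 / 99 ≈ 3512.8 → 3513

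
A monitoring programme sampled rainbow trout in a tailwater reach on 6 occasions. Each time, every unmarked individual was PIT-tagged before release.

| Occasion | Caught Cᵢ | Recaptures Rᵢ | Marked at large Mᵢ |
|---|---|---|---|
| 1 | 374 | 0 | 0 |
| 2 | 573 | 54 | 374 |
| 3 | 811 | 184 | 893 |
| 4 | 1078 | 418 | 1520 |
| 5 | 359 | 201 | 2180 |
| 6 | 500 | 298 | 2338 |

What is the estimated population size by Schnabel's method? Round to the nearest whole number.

N ≈ 3921

Σ MᵢCᵢ = 0·374 + 374·573 + 893·811 + 1520·1078 + 2180·359 + 2338·500 = 0 + 214302 + 724223 + 1638560 + 782620 + 1169000 = 4528705
Σ Rᵢ = 0 + 54 + 184 + 418 + 201 + 298 = 1155
N̂ = 4528705 / 1155 ≈ 3921.0 → 3921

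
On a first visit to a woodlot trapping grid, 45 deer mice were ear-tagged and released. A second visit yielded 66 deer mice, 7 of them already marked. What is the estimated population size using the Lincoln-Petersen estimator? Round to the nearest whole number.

N ≈ 424

If marked individuals mix randomly, R/C ≈ M/N, giving N ≈ M·C/R.
N = (45 × 66) / 7 = 2970 / 7 ≈ 424.3 → 424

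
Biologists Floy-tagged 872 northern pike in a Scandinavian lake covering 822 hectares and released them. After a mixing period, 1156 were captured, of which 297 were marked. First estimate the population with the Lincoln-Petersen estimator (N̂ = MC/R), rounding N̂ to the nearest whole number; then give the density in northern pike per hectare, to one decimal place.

density ≈ 4.1 northern pike per hectare

N̂ = 872·1156/297 = 1008032/297 ≈ 3394.0 → 3394
Density = N̂ / area = 3394 / 822 ≈ 4.13 → 4.1 per hectare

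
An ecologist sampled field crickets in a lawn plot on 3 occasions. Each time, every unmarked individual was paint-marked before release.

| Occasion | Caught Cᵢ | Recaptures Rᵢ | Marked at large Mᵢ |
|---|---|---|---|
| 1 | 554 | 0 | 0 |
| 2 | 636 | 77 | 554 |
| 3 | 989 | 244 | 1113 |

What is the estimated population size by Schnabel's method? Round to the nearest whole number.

Σ MᵢCᵢ = 0·554 + 554·636 + 1113·989 = 0 + 352344 + 1100757 = 1453101
Σ Rᵢ = 0 + 77 + 244 = 321
N̂ = 1453101 / 321 ≈ 4526.8 → 4527

N ≈ 4527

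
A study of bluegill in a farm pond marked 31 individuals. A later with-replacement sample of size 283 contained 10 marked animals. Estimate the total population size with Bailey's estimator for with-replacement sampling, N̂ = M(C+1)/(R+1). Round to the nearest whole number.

N̂ = 31·(283+1)/(10+1) = 31·284/11 = 8804/11 ≈ 800.4 → 800

N ≈ 800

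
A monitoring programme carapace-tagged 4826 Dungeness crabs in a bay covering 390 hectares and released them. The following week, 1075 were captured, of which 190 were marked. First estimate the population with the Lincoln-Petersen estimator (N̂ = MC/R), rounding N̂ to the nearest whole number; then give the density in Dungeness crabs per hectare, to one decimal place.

density ≈ 70.0 Dungeness crabs per hectare

N̂ = 4826·1075/190 = 5187950/190 = 27305
Density = N̂ / area = 27305 / 390 ≈ 70.01 → 70.0 per hectare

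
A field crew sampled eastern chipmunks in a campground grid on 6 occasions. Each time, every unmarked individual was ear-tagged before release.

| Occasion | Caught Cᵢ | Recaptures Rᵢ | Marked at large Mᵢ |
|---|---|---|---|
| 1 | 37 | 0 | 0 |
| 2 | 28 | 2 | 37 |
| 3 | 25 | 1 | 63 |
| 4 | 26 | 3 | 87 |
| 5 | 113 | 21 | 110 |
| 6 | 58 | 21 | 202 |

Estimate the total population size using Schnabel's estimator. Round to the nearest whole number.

Σ MᵢCᵢ = 0·37 + 37·28 + 63·25 + 87·26 + 110·113 + 202·58 = 0 + 1036 + 1575 + 2262 + 12430 + 11716 = 29019
Σ Rᵢ = 0 + 2 + 1 + 3 + 21 + 21 = 48
N̂ = 29019 / 48 ≈ 604.6 → 605

N ≈ 605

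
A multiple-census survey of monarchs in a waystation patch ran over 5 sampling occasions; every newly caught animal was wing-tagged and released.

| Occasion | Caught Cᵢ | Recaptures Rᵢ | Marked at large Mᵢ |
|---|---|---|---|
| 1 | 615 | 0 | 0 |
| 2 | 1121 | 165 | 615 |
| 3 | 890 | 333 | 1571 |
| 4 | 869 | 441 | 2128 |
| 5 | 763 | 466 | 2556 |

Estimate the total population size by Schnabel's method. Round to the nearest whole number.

N ≈ 4190

Σ MᵢCᵢ = 0·615 + 615·1121 + 1571·890 + 2128·869 + 2556·763 = 0 + 689415 + 1398190 + 1849232 + 1950228 = 5887065
Σ Rᵢ = 0 + 165 + 333 + 441 + 466 = 1405
N̂ = 5887065 / 1405 ≈ 4190.1 → 4190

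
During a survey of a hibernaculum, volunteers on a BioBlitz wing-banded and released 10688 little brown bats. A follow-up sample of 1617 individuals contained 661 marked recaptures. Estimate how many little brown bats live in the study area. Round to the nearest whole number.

N = (10688 × 1617) / 661 = 17282496 / 661 ≈ 26146.0 → 26146

N ≈ 26,146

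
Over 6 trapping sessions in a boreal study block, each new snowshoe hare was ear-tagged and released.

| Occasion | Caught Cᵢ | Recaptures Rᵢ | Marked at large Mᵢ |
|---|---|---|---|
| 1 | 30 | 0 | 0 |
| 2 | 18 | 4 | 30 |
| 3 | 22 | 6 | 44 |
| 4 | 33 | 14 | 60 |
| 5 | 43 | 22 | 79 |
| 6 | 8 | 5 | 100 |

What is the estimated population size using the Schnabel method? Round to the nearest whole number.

Σ MᵢCᵢ = 0·30 + 30·18 + 44·22 + 60·33 + 79·43 + 100·8 = 0 + 540 + 968 + 1980 + 3397 + 800 = 7685
Σ Rᵢ = 0 + 4 + 6 + 14 + 22 + 5 = 51
N̂ = 7685 / 51 ≈ 150.7 → 151

N ≈ 151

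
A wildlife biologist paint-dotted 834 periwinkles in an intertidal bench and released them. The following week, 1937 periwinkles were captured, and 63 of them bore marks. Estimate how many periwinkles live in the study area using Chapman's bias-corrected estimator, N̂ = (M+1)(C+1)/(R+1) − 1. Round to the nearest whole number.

N̂ = (834+1)(1937+1)/(63+1) − 1 = 835·1938/64 − 1
= 1618230/64 − 1 ≈ 25284.8 − 1 ≈ 25283.8 → 25284

N ≈ 25,284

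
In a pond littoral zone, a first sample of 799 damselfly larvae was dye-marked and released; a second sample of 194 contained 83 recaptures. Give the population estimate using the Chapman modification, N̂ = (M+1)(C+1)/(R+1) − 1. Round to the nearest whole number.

N̂ = (799+1)(194+1)/(83+1) − 1 = 800·195/84 − 1
= 156000/84 − 1 ≈ 1857.1 − 1 ≈ 1856.1 → 1856

N ≈ 1856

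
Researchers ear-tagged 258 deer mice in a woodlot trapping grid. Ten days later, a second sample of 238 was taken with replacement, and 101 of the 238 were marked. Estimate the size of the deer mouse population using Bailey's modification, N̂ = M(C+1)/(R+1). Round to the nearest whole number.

N ≈ 605

N̂ = 258·(238+1)/(101+1) = 258·239/102 = 61662/102 ≈ 604.5 → 605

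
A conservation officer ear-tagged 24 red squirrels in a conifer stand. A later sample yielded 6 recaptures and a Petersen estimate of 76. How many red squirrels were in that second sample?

From N = M·C/R: C = N·R / M = 76·6 / 24 = 456 / 24 = 19.

C = 19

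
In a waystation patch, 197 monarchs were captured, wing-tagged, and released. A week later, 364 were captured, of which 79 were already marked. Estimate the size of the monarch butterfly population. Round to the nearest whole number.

N ≈ 908

N = (197 × 364) / 79 = 71708 / 79 ≈ 907.7 → 908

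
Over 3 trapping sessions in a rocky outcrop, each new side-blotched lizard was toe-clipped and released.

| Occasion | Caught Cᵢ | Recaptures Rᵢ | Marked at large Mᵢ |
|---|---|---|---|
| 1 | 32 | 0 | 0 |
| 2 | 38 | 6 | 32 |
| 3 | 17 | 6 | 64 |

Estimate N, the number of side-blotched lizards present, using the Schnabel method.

N = 192

Σ MᵢCᵢ = 0·32 + 32·38 + 64·17 = 0 + 1216 + 1088 = 2304
Σ Rᵢ = 0 + 6 + 6 = 12
N̂ = 2304 / 12 = 192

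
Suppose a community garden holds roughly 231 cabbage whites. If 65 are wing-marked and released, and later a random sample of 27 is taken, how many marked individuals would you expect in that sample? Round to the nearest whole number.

Expected recaptures E[R] = M·C / N.
E[R] = 65 × 27 / 231 = 1755 / 231 ≈ 7.6 → 8

expected recaptures ≈ 8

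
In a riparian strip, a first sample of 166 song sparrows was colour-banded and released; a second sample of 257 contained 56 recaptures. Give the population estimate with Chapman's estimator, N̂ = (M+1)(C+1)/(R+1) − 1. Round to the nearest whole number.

N̂ = (166+1)(257+1)/(56+1) − 1 = 167·258/57 − 1
= 43086/57 − 1 ≈ 755.9 − 1 ≈ 754.9 → 755

N ≈ 755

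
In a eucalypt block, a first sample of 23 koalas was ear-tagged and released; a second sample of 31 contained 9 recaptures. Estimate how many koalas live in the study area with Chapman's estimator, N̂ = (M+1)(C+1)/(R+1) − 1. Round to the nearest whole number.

N ≈ 76

N̂ = (23+1)(31+1)/(9+1) − 1 = 24·32/10 − 1
= 768/10 − 1 ≈ 76.8 − 1 ≈ 75.8 → 76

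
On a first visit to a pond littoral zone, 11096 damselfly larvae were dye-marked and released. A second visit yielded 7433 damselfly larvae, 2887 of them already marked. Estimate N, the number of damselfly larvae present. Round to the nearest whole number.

N ≈ 28,568

Lincoln-Petersen assumes M/N = R/C, so N = M·C / R.
N = (11096 × 7433) / 2887 = 82476568 / 2887 ≈ 28568.3 → 28568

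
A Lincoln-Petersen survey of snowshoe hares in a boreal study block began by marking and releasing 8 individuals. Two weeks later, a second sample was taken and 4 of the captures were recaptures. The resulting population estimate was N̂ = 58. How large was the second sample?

C = 29

From N = M·C/R: C = N·R / M = 58·4 / 8 = 232 / 8 = 29.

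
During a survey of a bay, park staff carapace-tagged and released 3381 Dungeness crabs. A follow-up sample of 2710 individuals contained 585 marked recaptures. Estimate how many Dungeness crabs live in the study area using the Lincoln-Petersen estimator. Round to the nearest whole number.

N ≈ 15,662

The marked fraction in the recapture sample should equal the marked fraction in the population: 585/2710 = 3381/N.
N = (3381 × 2710) / 585 = 9162510 / 585 ≈ 15662.4 → 15662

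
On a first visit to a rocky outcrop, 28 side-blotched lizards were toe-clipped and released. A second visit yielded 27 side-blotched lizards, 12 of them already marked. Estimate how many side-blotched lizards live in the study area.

If marked individuals mix randomly, R/C ≈ M/N, giving N ≈ M·C/R.
N = (28 × 27) / 12 = 756 / 12 = 63

N = 63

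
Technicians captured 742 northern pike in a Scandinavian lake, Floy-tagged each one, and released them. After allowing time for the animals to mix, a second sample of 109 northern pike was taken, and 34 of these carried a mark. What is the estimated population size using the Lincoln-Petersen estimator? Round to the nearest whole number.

N ≈ 2379

N = (742 × 109) / 34 = 80878 / 34 ≈ 2378.8 → 2379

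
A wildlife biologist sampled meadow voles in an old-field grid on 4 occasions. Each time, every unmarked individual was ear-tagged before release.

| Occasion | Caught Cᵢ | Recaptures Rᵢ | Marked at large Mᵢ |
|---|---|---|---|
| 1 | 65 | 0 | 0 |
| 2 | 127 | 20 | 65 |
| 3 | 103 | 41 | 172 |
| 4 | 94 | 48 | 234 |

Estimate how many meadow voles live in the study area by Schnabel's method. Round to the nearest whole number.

N ≈ 440

Σ MᵢCᵢ = 0·65 + 65·127 + 172·103 + 234·94 = 0 + 8255 + 17716 + 21996 = 47967
Σ Rᵢ = 0 + 20 + 41 + 48 = 109
N̂ = 47967 / 109 ≈ 440.1 → 440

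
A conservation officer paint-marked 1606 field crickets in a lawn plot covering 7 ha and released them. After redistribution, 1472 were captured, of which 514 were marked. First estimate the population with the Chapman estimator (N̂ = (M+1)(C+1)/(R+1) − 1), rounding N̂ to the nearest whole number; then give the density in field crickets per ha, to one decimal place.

density ≈ 656.4 field crickets per ha

N̂ = 1607·1473/515 − 1 = 2367111/515 − 1 ≈ 4595.3 → 4595
Density = N̂ / area = 4595 / 7 ≈ 656.43 → 656.4 per ha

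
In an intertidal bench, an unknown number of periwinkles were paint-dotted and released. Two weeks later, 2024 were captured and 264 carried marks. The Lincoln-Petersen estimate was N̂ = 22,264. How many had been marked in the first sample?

M = 2904

From N = M·C/R: M = N·R / C = 22264·264 / 2024 = 5877696 / 2024 = 2904.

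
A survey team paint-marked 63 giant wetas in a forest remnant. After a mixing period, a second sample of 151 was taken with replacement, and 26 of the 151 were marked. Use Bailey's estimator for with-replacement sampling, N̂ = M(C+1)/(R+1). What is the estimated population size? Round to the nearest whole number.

N̂ = 63·(151+1)/(26+1) = 63·152/27 = 9576/27 ≈ 354.7 → 355

N ≈ 355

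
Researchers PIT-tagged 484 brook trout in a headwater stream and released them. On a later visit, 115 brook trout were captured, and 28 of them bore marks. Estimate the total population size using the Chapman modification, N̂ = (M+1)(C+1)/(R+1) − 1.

N̂ = (484+1)(115+1)/(28+1) − 1 = 485·116/29 − 1
= 56260/29 − 1 = 1940 − 1 = 1939

N = 1939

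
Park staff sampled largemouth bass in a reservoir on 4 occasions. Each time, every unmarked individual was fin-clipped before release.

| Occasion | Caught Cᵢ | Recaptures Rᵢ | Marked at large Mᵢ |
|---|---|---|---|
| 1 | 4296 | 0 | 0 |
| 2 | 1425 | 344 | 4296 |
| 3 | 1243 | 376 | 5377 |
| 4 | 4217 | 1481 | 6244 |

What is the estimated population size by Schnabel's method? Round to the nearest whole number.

N ≈ 17,781

Σ MᵢCᵢ = 0·4296 + 4296·1425 + 5377·1243 + 6244·4217 = 0 + 6121800 + 6683611 + 26330948 = 39136359
Σ Rᵢ = 0 + 344 + 376 + 1481 = 2201
N̂ = 39136359 / 2201 ≈ 17781.2 → 17781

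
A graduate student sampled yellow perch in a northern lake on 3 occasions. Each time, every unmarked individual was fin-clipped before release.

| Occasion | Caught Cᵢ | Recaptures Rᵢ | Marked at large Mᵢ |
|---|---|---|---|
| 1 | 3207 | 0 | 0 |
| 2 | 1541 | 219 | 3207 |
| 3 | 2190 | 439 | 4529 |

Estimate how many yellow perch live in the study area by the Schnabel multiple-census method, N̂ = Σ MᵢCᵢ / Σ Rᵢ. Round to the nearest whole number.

N ≈ 22,584

Σ MᵢCᵢ = 0·3207 + 3207·1541 + 4529·2190 = 0 + 4941987 + 9918510 = 14860497
Σ Rᵢ = 0 + 219 + 439 = 658
N̂ = 14860497 / 658 ≈ 22584.3 → 22584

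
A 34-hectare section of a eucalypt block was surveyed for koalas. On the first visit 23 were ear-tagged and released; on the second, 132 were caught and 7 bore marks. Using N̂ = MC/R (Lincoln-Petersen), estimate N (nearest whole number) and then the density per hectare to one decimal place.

density ≈ 12.8 koalas per hectare

N̂ = 23·132/7 = 3036/7 ≈ 433.7 → 434
Density = N̂ / area = 434 / 34 ≈ 12.76 → 12.8 per hectare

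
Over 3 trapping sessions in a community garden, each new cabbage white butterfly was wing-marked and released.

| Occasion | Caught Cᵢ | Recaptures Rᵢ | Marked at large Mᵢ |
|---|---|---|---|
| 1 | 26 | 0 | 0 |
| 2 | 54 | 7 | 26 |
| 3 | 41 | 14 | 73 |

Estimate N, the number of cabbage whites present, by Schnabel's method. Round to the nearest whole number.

N ≈ 209

Σ MᵢCᵢ = 0·26 + 26·54 + 73·41 = 0 + 1404 + 2993 = 4397
Σ Rᵢ = 0 + 7 + 14 = 21
N̂ = 4397 / 21 ≈ 209.4 → 209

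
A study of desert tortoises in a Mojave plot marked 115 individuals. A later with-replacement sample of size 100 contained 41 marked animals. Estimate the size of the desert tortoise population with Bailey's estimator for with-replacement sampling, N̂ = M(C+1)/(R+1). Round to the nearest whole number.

N̂ = 115·(100+1)/(41+1) = 115·101/42 = 11615/42 ≈ 276.5 → 277

N ≈ 277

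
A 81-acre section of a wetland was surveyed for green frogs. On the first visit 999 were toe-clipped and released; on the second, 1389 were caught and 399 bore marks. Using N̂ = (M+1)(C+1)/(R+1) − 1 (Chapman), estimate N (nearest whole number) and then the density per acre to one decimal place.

density ≈ 42.9 green frogs per acre

N̂ = 1000·1390/400 − 1 = 1390000/400 − 1 = 3474
Density = N̂ / area = 3474 / 81 ≈ 42.89 → 42.9 per acre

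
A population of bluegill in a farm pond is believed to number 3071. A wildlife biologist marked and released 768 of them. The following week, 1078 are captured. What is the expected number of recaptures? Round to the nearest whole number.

expected recaptures ≈ 270

Expected recaptures E[R] = M·C / N.
E[R] = 768 × 1078 / 3071 = 827904 / 3071 ≈ 269.6 → 270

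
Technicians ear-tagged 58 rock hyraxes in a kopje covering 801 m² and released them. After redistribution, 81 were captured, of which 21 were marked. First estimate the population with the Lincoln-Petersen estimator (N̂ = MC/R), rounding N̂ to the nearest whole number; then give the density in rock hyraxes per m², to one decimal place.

N̂ = 58·81/21 = 4698/21 ≈ 223.7 → 224
Density = N̂ / area = 224 / 801 ≈ 0.28 → 0.3 per m²

density ≈ 0.3 rock hyraxes per m²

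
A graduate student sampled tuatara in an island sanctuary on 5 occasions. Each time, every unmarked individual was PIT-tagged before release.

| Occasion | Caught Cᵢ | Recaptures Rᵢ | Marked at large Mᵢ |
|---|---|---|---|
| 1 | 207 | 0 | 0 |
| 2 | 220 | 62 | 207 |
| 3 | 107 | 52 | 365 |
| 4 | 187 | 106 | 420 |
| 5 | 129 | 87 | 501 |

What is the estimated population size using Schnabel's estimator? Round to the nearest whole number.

N ≈ 742

Σ MᵢCᵢ = 0·207 + 207·220 + 365·107 + 420·187 + 501·129 = 0 + 45540 + 39055 + 78540 + 64629 = 227764
Σ Rᵢ = 0 + 62 + 52 + 106 + 87 = 307
N̂ = 227764 / 307 ≈ 741.9 → 742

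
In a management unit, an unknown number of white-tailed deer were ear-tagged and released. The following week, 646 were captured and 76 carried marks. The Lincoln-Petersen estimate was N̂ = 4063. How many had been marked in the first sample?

From N = M·C/R: M = N·R / C = 4063·76 / 646 = 308788 / 646 = 478.

M = 478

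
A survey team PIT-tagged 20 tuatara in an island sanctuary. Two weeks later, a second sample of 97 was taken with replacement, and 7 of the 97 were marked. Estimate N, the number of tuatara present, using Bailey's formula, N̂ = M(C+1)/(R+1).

N̂ = 20·(97+1)/(7+1) = 20·98/8 = 1960/8 = 245

N = 245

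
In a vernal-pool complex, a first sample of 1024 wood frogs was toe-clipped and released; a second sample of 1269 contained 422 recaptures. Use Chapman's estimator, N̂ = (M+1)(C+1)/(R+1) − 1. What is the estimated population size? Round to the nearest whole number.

N ≈ 3076

N̂ = (1024+1)(1269+1)/(422+1) − 1 = 1025·1270/423 − 1
= 1301750/423 − 1 ≈ 3077.4 − 1 ≈ 3076.4 → 3076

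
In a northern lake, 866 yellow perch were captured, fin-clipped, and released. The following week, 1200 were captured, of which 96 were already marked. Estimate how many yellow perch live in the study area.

Lincoln-Petersen assumes M/N = R/C, so N = M·C / R.
N = (866 × 1200) / 96 = 1039200 / 96 = 10825

N = 10,825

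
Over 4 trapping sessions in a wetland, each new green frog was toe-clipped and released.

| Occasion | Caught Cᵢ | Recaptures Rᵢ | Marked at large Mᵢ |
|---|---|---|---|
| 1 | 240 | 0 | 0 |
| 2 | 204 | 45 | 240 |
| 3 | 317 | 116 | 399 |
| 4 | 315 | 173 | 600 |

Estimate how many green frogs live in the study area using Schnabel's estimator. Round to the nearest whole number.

Σ MᵢCᵢ = 0·240 + 240·204 + 399·317 + 600·315 = 0 + 48960 + 126483 + 189000 = 364443
Σ Rᵢ = 0 + 45 + 116 + 173 = 334
N̂ = 364443 / 334 ≈ 1091.1 → 1091

N ≈ 1091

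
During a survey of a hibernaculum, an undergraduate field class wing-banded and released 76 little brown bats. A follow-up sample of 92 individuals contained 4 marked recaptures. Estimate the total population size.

N = 1748

If marked individuals mix randomly, R/C ≈ M/N, giving N ≈ M·C/R.
N = (76 × 92) / 4 = 6992 / 4 = 1748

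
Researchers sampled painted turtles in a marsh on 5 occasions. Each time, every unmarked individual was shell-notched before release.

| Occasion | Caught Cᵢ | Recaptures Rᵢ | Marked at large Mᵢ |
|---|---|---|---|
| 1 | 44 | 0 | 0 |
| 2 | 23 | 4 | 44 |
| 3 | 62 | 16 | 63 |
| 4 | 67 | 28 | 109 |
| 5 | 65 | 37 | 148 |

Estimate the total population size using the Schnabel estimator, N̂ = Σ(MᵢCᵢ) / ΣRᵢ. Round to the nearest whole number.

Σ MᵢCᵢ = 0·44 + 44·23 + 63·62 + 109·67 + 148·65 = 0 + 1012 + 3906 + 7303 + 9620 = 21841
Σ Rᵢ = 0 + 4 + 16 + 28 + 37 = 85
N̂ = 21841 / 85 ≈ 257.0 → 257

N ≈ 257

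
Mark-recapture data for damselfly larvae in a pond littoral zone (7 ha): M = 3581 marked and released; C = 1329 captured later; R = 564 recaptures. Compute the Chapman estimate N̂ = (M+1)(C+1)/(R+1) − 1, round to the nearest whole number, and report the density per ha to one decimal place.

density ≈ 1204.4 damselfly larvae per ha

N̂ = 3582·1330/565 − 1 = 4764060/565 − 1 ≈ 8431.0 → 8431
Density = N̂ / area = 8431 / 7 ≈ 1204.43 → 1204.4 per ha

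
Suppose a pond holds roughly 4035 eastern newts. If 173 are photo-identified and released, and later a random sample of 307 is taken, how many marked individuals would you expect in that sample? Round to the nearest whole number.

expected recaptures ≈ 13

The marked fraction of the population is 173/4035, so in a sample of 307 expect C·(M/N) marked.
E[R] = 173 × 307 / 4035 = 53111 / 4035 ≈ 13.2 → 13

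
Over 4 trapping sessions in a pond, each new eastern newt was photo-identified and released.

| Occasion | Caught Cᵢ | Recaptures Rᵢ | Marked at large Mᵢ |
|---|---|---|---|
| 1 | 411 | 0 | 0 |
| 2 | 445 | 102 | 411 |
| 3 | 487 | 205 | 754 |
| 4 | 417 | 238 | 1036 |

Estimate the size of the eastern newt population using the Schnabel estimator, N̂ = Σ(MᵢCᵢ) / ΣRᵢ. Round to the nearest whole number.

Σ MᵢCᵢ = 0·411 + 411·445 + 754·487 + 1036·417 = 0 + 182895 + 367198 + 432012 = 982105
Σ Rᵢ = 0 + 102 + 205 + 238 = 545
N̂ = 982105 / 545 ≈ 1802.0 → 1802

N ≈ 1802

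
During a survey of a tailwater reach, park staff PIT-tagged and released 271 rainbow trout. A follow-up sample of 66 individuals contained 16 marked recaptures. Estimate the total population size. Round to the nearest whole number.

The marked fraction in the recapture sample should equal the marked fraction in the population: 16/66 = 271/N.
N = (271 × 66) / 16 = 17886 / 16 ≈ 1117.9 → 1118

N ≈ 1118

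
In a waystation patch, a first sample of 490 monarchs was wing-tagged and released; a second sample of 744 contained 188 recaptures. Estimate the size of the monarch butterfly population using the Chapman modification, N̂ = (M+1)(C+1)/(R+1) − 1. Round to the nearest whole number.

N̂ = (490+1)(744+1)/(188+1) − 1 = 491·745/189 − 1
= 365795/189 − 1 ≈ 1935.4 − 1 ≈ 1934.4 → 1934

N ≈ 1934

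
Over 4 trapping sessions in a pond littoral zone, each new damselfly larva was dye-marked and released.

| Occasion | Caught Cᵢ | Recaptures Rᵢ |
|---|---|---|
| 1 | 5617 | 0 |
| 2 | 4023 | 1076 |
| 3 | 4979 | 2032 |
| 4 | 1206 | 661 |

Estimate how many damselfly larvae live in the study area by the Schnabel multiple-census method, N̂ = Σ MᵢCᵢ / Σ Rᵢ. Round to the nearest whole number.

N ≈ 20,992

Marked at large before each occasion: Mᵢ = Σⱼ<ᵢ (Cⱼ − Rⱼ) → M1=0, M2=5617, M3=8564, M4=11511
Σ MᵢCᵢ = 0·5617 + 5617·4023 + 8564·4979 + 11511·1206 = 0 + 22597191 + 42640156 + 13882266 = 79119613
Σ Rᵢ = 0 + 1076 + 2032 + 661 = 3769
N̂ = 79119613 / 3769 ≈ 20992.2 → 20992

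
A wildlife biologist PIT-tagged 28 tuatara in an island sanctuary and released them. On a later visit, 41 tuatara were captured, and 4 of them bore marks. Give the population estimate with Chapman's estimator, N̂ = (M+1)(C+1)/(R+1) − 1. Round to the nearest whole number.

N ≈ 243

N̂ = (28+1)(41+1)/(4+1) − 1 = 29·42/5 − 1
= 1218/5 − 1 ≈ 243.6 − 1 ≈ 242.6 → 243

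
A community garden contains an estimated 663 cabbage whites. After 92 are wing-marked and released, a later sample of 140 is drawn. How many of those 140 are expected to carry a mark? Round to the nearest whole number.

The marked fraction of the population is 92/663, so in a sample of 140 expect C·(M/N) marked.
E[R] = 92 × 140 / 663 = 12880 / 663 ≈ 19.4 → 19

expected recaptures ≈ 19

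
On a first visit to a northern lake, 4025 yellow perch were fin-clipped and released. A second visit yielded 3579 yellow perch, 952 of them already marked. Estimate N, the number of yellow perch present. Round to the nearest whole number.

If marked individuals mix randomly, R/C ≈ M/N, giving N ≈ M·C/R.
N = (4025 × 3579) / 952 = 14405475 / 952 ≈ 15131.8 → 15132

N ≈ 15,132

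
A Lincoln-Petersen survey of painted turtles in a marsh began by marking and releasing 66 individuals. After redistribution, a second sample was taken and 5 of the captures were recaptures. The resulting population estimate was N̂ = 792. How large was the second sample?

From N = M·C/R: C = N·R / M = 792·5 / 66 = 3960 / 66 = 60.

C = 60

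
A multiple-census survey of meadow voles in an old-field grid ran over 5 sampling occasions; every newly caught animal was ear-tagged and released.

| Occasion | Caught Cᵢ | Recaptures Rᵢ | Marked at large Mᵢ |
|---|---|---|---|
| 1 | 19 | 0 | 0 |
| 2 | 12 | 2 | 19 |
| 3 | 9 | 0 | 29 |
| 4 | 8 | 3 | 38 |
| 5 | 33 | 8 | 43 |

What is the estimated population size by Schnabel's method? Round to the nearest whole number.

Σ MᵢCᵢ = 0·19 + 19·12 + 29·9 + 38·8 + 43·33 = 0 + 228 + 261 + 304 + 1419 = 2212
Σ Rᵢ = 0 + 2 + 0 + 3 + 8 = 13
N̂ = 2212 / 13 ≈ 170.2 → 170

N ≈ 170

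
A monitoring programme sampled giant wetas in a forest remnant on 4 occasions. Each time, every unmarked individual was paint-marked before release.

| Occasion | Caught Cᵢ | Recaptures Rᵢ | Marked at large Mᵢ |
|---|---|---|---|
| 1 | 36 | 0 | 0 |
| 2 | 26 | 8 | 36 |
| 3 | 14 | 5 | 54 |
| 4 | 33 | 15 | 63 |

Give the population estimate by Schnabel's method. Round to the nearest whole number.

Σ MᵢCᵢ = 0·36 + 36·26 + 54·14 + 63·33 = 0 + 936 + 756 + 2079 = 3771
Σ Rᵢ = 0 + 8 + 5 + 15 = 28
N̂ = 3771 / 28 ≈ 134.7 → 135

N ≈ 135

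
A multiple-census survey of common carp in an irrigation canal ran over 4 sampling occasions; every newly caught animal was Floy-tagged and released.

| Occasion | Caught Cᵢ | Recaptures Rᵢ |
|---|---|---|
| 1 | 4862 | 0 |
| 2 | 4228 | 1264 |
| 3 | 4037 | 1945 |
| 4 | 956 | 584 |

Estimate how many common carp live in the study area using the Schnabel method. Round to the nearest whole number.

Marked at large before each occasion: Mᵢ = Σⱼ<ᵢ (Cⱼ − Rⱼ) → M1=0, M2=4862, M3=7826, M4=9918
Σ MᵢCᵢ = 0·4862 + 4862·4228 + 7826·4037 + 9918·956 = 0 + 20556536 + 31593562 + 9481608 = 61631706
Σ Rᵢ = 0 + 1264 + 1945 + 584 = 3793
N̂ = 61631706 / 3793 ≈ 16248.8 → 16249

N ≈ 16,249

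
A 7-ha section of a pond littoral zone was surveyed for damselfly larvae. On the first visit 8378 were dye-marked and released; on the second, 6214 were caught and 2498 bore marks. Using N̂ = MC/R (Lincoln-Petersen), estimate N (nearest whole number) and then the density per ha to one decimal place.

density ≈ 2977.3 damselfly larvae per ha

N̂ = 8378·6214/2498 = 52060892/2498 ≈ 20841.0 → 20841
Density = N̂ / area = 20841 / 7 ≈ 2977.29 → 2977.3 per ha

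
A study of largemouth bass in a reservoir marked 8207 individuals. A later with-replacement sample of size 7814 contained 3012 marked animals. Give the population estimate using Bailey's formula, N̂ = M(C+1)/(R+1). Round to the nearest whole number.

N ≈ 21,287

N̂ = 8207·(7814+1)/(3012+1) = 8207·7815/3013 = 64137705/3013 ≈ 21287.0 → 21287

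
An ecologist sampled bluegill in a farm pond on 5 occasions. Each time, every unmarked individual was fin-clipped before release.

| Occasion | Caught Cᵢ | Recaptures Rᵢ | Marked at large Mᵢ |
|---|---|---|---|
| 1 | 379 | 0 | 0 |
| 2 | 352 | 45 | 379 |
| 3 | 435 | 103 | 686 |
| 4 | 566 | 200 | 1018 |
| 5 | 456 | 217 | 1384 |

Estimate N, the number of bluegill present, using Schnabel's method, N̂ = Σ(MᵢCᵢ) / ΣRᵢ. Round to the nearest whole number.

Σ MᵢCᵢ = 0·379 + 379·352 + 686·435 + 1018·566 + 1384·456 = 0 + 133408 + 298410 + 576188 + 631104 = 1639110
Σ Rᵢ = 0 + 45 + 103 + 200 + 217 = 565
N̂ = 1639110 / 565 ≈ 2901.1 → 2901

N ≈ 2901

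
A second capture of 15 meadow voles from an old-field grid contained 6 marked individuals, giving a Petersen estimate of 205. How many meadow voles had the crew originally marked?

M = 82

From N = M·C/R: M = N·R / C = 205·6 / 15 = 1230 / 15 = 82.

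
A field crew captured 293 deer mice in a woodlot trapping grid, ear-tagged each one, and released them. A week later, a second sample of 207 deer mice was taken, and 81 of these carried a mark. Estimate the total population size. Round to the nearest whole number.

If marked individuals mix randomly, R/C ≈ M/N, giving N ≈ M·C/R.
N = (293 × 207) / 81 = 60651 / 81 ≈ 748.8 → 749

N ≈ 749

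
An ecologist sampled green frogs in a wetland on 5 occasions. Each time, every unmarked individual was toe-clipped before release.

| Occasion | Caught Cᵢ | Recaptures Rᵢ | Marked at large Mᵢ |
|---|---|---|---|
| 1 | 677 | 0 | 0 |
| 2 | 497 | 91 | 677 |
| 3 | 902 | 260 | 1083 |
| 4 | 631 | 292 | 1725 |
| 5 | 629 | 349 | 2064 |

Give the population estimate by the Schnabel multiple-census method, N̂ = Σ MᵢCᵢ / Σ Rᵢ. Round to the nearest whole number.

N ≈ 3730

Σ MᵢCᵢ = 0·677 + 677·497 + 1083·902 + 1725·631 + 2064·629 = 0 + 336469 + 976866 + 1088475 + 1298256 = 3700066
Σ Rᵢ = 0 + 91 + 260 + 292 + 349 = 992
N̂ = 3700066 / 992 ≈ 3729.9 → 3730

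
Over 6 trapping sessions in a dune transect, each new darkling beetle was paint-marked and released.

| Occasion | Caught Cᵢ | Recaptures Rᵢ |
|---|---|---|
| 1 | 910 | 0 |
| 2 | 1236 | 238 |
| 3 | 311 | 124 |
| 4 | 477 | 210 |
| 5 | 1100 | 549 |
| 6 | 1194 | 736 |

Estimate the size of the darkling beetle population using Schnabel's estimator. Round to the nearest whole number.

Marked at large before each occasion: Mᵢ = Σⱼ<ᵢ (Cⱼ − Rⱼ) → M1=0, M2=910, M3=1908, M4=2095, M5=2362, M6=2913
Σ MᵢCᵢ = 0·910 + 910·1236 + 1908·311 + 2095·477 + 2362·1100 + 2913·1194 = 0 + 1124760 + 593388 + 999315 + 2598200 + 3478122 = 8793785
Σ Rᵢ = 0 + 238 + 124 + 210 + 549 + 736 = 1857
N̂ = 8793785 / 1857 ≈ 4735.48 → 4735

N ≈ 4735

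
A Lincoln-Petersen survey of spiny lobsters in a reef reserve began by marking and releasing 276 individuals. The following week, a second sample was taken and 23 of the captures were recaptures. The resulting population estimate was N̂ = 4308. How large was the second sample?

C = 359

From N = M·C/R: C = N·R / M = 4308·23 / 276 = 99084 / 276 = 359.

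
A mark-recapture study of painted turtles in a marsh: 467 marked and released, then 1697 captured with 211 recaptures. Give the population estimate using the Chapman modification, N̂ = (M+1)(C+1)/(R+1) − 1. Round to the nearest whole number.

N̂ = (467+1)(1697+1)/(211+1) − 1 = 468·1698/212 − 1
= 794664/212 − 1 ≈ 3748.4 − 1 ≈ 3747.4 → 3747

N ≈ 3747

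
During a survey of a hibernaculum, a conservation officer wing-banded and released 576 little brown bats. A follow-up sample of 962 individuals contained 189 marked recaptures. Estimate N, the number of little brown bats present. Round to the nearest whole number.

N ≈ 2932

The marked fraction in the recapture sample should equal the marked fraction in the population: 189/962 = 576/N.
N = (576 × 962) / 189 = 554112 / 189 ≈ 2931.8 → 2932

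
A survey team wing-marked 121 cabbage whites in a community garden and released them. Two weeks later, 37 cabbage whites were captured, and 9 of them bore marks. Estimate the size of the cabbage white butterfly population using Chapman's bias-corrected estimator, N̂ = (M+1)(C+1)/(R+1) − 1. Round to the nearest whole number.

N ≈ 463

N̂ = (121+1)(37+1)/(9+1) − 1 = 122·38/10 − 1
= 4636/10 − 1 ≈ 463.6 − 1 ≈ 462.6 → 463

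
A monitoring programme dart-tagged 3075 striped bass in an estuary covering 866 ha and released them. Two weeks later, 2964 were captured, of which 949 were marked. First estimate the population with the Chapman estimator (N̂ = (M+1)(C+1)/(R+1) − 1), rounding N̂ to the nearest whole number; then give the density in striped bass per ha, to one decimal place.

N̂ = 3076·2965/950 − 1 = 9120340/950 − 1 ≈ 9599.4 → 9599
Density = N̂ / area = 9599 / 866 ≈ 11.08 → 11.1 per ha

density ≈ 11.1 striped bass per ha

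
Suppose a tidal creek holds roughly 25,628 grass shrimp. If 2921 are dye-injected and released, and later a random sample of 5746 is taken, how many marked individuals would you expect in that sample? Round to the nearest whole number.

expected recaptures ≈ 655

Expected recaptures E[R] = M·C / N.
E[R] = 2921 × 5746 / 25628 = 16784066 / 25628 ≈ 654.9 → 655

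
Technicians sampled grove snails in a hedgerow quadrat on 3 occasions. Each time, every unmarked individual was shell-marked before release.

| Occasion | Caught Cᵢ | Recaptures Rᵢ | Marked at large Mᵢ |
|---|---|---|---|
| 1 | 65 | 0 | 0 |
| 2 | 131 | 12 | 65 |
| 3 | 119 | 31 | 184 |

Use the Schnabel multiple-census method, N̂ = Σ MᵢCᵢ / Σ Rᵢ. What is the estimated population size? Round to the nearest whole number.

Σ MᵢCᵢ = 0·65 + 65·131 + 184·119 = 0 + 8515 + 21896 = 30411
Σ Rᵢ = 0 + 12 + 31 = 43
N̂ = 30411 / 43 ≈ 707.2 → 707

N ≈ 707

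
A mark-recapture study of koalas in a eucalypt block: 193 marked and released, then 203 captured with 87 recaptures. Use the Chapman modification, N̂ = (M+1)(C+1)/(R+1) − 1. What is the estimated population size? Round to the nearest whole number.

N̂ = (193+1)(203+1)/(87+1) − 1 = 194·204/88 − 1
= 39576/88 − 1 ≈ 449.7 − 1 ≈ 448.7 → 449

N ≈ 449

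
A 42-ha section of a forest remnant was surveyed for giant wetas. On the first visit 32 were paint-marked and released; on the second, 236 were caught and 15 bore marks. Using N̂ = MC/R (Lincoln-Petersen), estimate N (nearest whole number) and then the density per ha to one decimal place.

N̂ = 32·236/15 = 7552/15 ≈ 503.47 → 503
Density = N̂ / area = 503 / 42 ≈ 11.98 → 12.0 per ha

density ≈ 12.0 giant wetas per ha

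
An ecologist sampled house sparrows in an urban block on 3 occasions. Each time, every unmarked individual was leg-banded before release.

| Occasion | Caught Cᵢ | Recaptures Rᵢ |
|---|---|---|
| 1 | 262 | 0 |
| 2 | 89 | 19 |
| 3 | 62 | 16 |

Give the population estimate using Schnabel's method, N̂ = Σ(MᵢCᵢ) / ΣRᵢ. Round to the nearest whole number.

N ≈ 1254

Marked at large before each occasion: Mᵢ = Σⱼ<ᵢ (Cⱼ − Rⱼ) → M1=0, M2=262, M3=332
Σ MᵢCᵢ = 0·262 + 262·89 + 332·62 = 0 + 23318 + 20584 = 43902
Σ Rᵢ = 0 + 19 + 16 = 35
N̂ = 43902 / 35 ≈ 1254.3 → 1254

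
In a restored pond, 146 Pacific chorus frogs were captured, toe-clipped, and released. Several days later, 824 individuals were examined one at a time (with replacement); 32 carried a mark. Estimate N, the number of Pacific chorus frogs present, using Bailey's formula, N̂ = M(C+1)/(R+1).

N̂ = 146·(824+1)/(32+1) = 146·825/33 = 120450/33 = 3650

N = 3650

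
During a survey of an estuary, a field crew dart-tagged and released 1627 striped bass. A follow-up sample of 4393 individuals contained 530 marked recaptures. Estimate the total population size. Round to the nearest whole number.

If marked individuals mix randomly, R/C ≈ M/N, giving N ≈ M·C/R.
N = (1627 × 4393) / 530 = 7147411 / 530 ≈ 13485.7 → 13486

N ≈ 13,486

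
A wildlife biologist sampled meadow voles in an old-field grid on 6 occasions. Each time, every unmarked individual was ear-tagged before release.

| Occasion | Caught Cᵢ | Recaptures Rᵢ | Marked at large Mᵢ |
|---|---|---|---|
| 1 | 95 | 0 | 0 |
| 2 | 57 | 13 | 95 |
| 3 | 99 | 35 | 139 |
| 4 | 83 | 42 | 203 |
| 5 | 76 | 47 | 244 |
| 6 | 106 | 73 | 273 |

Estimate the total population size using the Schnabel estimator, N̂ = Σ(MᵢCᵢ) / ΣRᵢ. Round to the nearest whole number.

Σ MᵢCᵢ = 0·95 + 95·57 + 139·99 + 203·83 + 244·76 + 273·106 = 0 + 5415 + 13761 + 16849 + 18544 + 28938 = 83507
Σ Rᵢ = 0 + 13 + 35 + 42 + 47 + 73 = 210
N̂ = 83507 / 210 ≈ 397.7 → 398

N ≈ 398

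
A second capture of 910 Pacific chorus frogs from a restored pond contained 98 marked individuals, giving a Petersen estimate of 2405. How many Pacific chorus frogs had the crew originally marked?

M = 259

From N = M·C/R: M = N·R / C = 2405·98 / 910 = 235690 / 910 = 259.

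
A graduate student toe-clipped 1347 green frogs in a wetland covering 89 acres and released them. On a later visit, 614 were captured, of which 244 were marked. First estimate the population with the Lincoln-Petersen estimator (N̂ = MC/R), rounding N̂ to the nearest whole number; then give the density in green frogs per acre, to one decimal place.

density ≈ 38.1 green frogs per acre

N̂ = 1347·614/244 = 827058/244 ≈ 3389.6 → 3390
Density = N̂ / area = 3390 / 89 ≈ 38.09 → 38.1 per acre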